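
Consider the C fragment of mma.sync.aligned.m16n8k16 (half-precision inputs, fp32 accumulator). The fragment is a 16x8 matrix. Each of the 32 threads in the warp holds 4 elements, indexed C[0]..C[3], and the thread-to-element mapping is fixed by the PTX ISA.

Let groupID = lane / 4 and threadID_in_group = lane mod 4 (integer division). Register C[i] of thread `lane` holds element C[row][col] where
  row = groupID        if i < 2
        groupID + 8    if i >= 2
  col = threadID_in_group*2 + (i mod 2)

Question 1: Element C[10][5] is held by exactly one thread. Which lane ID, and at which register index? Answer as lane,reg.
r=10->g=2,rb=1  c=5->t=2,b0=1
L=2*4+2=10  i=1*2+1=3

10,3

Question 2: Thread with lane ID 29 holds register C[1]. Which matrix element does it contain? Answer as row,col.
7,3

29: g=7,t=1
[1] (7+0,1*2+1) = (7,3)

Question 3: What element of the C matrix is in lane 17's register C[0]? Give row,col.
4,2

17: G=4,T=1
[0] (4+0,1*2+0) = (4,2)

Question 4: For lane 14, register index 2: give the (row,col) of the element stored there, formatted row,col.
11,4

lane 14→14/4=3, 14 mod 4=2
i=2  r:3+8→11  c:2·2+0→4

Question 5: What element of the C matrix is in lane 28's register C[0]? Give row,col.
L=28⇒gr=28>>2=7, th=28&3=0
[0]⇒row 7+0=7  col 0·2+0=0

7,0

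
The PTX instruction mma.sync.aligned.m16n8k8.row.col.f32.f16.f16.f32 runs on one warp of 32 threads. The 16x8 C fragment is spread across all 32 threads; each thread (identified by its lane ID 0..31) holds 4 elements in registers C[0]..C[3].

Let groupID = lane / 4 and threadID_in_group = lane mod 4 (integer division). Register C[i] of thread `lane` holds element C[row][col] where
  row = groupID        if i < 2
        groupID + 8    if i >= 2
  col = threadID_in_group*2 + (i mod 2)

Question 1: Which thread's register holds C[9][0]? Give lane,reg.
4,2

r=9⇒gr=1,Rb=1  c=0⇒th=0,odd=0
L=1*4+0=4  i=1*2+0=2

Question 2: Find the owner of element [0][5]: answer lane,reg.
2,1

r:0=>grp=0,rB=0  c:5=>tig=2,lo=1
L=0*4+2=2  i=0*2+1=1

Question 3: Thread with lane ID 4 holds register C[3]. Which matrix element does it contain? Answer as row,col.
9,1

4: gr=1,th=0
[3] (1+8,0*2+1) = (9,1)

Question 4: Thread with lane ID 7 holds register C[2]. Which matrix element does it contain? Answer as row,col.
9,6

7: gid=1,tid=3
[2] (1+8,3*2+0) = (9,6)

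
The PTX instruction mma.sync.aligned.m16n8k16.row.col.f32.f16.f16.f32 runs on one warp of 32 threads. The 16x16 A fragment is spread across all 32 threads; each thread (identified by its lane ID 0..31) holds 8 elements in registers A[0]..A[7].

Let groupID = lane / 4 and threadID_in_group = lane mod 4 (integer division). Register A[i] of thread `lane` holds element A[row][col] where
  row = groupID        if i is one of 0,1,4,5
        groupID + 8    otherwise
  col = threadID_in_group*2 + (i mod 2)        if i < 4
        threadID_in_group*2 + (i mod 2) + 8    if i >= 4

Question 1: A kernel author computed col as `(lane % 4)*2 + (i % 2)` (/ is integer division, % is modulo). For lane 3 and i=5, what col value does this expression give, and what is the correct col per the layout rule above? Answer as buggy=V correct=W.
buggy=7 correct=15

`(lane % 4)*2 + (i % 2)`[3,5]=>7
lane 3: grp=0 (3/4), tig=3 (3%4)
i=5: r=0+0=0, c=3*2+1+8=15
col: 7 vs 15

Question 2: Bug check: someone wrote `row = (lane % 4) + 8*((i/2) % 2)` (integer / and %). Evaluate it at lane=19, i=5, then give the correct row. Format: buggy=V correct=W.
buggy=3 correct=4

`(lane % 4) + 8*((i/2) % 2)`[19,5]=>3
19: grp=4,tig=3
[5] (4+0,3*2+1+8) = (4,15)
row: 3 vs 4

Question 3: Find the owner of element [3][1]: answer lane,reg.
12,1

r=3⇒gr=3,Rb=0  c=1⇒Cb=0,th=0,odd=1
L=3*4+0=12  i=0*4+0*2+1=1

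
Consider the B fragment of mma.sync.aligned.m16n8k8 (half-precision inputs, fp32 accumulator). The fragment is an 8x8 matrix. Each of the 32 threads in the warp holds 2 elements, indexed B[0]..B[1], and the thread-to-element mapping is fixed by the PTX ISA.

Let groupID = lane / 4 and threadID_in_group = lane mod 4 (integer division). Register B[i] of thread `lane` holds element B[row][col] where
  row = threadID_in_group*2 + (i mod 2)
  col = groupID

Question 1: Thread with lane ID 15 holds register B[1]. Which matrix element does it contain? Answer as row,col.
lane 15⇒15/4=3, 15 mod 4=3
i=1  r:2·3+1⇒7  c:3

7,3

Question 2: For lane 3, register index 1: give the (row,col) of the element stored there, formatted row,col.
L=3->g=3>>2=0, t=3&3=3
[1]->row 3·2+1=7  col g=0

7,0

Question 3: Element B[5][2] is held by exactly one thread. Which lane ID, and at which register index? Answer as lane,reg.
c:2=>grp=2  r:5=>tig=2,lo=1
L=2*4+2=10  i=1=1

10,1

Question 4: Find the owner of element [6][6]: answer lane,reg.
27,0

c=6→G=6  r=6→T=3,p=0
L=6*4+3=27  i=0=0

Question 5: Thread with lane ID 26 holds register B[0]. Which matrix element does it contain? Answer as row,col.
4,6

L=26->gid=26>>2=6, tid=26&3=2
[0]->row 2·2+0=4  col gid=6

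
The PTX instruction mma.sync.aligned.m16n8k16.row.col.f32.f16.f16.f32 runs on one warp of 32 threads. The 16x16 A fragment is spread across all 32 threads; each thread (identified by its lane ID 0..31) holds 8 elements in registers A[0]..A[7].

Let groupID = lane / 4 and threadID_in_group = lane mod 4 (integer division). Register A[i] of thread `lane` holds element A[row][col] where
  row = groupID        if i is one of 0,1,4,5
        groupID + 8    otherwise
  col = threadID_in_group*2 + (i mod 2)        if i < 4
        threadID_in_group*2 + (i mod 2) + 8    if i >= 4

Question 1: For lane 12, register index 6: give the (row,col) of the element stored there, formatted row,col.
lane 12=>12/4=3, 12 mod 4=0
i=6  r:3+8=>11  c:2·0+0+8=>8

11,8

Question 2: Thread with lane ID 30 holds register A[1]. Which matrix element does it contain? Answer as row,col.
lane 30: g=7 (30/4), t=2 (30%4)
i=1: r=7+0=7, c=2*2+1+0=5

7,5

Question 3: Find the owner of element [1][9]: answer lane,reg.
4,5

r=1→G=1,rhi=0  c=9→chi=1,T=0,p=1
L=1*4+0=4  i=1*4+0*2+1=5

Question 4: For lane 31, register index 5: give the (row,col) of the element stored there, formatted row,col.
7,15

L=31->g=31>>2=7, t=31&3=3
[5]->row 7+0=7  col 3·2+1+8=15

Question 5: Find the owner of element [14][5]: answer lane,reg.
26,3

r=14→G=6,rhi=1  c=5→chi=0,T=2,p=1
L=6*4+2=26  i=0*4+1*2+1=3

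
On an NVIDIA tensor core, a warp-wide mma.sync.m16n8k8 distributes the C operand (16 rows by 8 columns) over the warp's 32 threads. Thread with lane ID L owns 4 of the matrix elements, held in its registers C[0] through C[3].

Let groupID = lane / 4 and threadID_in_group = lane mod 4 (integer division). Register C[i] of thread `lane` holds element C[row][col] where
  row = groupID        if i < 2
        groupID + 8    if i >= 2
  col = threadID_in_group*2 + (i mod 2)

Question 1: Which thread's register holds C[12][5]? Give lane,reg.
r: 12->gid=4,r8=1  c: 5->tid=2,i&1=1
L=4*4+2=18  i=1*2+1=3

18,3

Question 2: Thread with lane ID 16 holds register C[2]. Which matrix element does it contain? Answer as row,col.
16: grp=4,tig=0
[2] (4+8,0*2+0) = (12,0)

12,0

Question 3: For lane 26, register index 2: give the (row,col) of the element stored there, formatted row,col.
14,4

26: G=6,T=2
[2] (6+8,2*2+0) = (14,4)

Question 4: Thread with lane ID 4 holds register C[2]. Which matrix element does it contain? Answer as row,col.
4: gid=1,tid=0
[2] (1+8,0*2+0) = (9,0)

9,0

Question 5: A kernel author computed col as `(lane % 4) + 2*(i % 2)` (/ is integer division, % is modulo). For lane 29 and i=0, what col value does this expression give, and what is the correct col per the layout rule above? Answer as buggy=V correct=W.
`(lane % 4) + 2*(i % 2)`[29,0]→1
L=29→G=29>>2=7, T=29&3=1
[0]→row 7+0=7  col 1·2+0=2
col: 1 vs 2

buggy=1 correct=2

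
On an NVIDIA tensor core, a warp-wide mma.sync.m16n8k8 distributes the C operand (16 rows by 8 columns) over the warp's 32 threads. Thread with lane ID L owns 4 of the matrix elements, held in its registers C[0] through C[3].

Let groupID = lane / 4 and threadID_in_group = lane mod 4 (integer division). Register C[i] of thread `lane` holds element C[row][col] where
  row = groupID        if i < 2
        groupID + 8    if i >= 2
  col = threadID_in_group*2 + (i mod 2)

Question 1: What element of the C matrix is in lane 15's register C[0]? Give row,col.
lane 15→15/4=3, 15 mod 4=3
i=0  r:3+0→3  c:2·3+0→6

3,6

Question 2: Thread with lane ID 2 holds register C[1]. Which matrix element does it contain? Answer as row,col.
lane 2: G=0 (2/4), T=2 (2%4)
i=1: r=0+0=0, c=2*2+1=5

0,5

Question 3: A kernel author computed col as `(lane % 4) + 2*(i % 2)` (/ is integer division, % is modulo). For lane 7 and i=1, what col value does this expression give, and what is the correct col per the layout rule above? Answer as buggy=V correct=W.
`(lane % 4) + 2*(i % 2)`[7,1]→5
7: G=1,T=3
[1] (1+0,3*2+1) = (1,7)
col: 5 vs 7

buggy=5 correct=7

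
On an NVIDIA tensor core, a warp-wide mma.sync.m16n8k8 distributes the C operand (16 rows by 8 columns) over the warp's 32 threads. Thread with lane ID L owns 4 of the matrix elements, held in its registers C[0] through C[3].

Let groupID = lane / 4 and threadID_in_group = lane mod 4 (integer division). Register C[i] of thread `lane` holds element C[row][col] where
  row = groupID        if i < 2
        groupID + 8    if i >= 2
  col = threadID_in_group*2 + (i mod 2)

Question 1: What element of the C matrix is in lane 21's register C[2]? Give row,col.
lane 21: g=5 (21/4), t=1 (21%4)
i=2: r=5+8=13, c=1*2+0=2

13,2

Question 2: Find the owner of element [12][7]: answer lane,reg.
19,3

r=12→G=4,rhi=1  c=7→T=3,p=1
L=4*4+3=19  i=1*2+1=3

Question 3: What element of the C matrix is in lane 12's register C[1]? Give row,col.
lane 12: gid=3 (12/4), tid=0 (12%4)
i=1: r=3+0=3, c=0*2+1=1

3,1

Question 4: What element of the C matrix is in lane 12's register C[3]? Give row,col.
lane 12: grp=3 (12/4), tig=0 (12%4)
i=3: r=3+8=11, c=0*2+1=1

11,1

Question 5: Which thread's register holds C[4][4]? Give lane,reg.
r: 4->gid=4,r8=0  c: 4->tid=2,i&1=0
L=4*4+2=18  i=0*2+0=0

18,0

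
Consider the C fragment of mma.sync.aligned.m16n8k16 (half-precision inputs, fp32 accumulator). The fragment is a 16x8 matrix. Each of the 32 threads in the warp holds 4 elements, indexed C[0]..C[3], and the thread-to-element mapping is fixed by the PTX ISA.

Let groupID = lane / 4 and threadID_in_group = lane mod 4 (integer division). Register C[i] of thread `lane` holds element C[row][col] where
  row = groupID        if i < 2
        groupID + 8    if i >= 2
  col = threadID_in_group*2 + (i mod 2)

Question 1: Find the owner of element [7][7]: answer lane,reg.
31,1

r:7=>grp=7,rB=0  c:7=>tig=3,lo=1
L=7*4+3=31  i=0*2+1=1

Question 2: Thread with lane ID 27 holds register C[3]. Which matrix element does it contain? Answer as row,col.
14,7

lane 27=>27/4=6, 27 mod 4=3
i=3  r:6+8=>14  c:2·3+1=>7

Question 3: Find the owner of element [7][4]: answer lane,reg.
30,0

r: 7->gid=7,r8=0  c: 4->tid=2,i&1=0
L=7*4+2=30  i=0*2+0=0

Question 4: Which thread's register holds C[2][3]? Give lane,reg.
r:2=>grp=2,rB=0  c:3=>tig=1,lo=1
L=2*4+1=9  i=0*2+1=1

9,1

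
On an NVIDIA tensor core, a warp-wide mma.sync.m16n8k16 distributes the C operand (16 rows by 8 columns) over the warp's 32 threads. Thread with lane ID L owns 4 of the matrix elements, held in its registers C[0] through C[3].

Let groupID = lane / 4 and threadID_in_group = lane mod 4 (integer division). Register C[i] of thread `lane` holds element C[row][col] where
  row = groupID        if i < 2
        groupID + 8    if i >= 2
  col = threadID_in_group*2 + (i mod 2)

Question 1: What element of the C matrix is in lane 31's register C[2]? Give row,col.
L=31=>grp=31>>2=7, tig=31&3=3
[2]=>row 7+8=15  col 3·2+0=6

15,6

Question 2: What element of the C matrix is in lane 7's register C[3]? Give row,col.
lane 7=>7/4=1, 7 mod 4=3
i=3  r:1+8=>9  c:2·3+1=>7

9,7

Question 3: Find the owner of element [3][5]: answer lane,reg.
r:3=>grp=3,rB=0  c:5=>tig=2,lo=1
L=3*4+2=14  i=0*2+1=1

14,1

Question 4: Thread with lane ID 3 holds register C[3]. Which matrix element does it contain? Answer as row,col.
8,7

lane 3: gid=0 (3/4), tid=3 (3%4)
i=3: r=0+8=8, c=3*2+1=7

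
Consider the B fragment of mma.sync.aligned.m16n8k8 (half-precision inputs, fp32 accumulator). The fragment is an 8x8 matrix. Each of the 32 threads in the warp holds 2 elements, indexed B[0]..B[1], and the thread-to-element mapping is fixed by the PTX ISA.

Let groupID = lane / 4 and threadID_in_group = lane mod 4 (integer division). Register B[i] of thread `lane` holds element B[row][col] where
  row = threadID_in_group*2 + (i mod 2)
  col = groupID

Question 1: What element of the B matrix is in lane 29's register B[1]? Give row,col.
3,7

L=29=>grp=29>>2=7, tig=29&3=1
[1]=>row 1·2+1=3  col grp=7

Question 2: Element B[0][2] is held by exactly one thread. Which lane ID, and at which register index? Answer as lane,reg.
c=2->g=2  r=0->t=0,b0=0
L=2*4+0=8  i=0=0

8,0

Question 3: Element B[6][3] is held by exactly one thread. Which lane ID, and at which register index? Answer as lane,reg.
15,0

c=3->g=3  r=6->t=3,b0=0
L=3*4+3=15  i=0=0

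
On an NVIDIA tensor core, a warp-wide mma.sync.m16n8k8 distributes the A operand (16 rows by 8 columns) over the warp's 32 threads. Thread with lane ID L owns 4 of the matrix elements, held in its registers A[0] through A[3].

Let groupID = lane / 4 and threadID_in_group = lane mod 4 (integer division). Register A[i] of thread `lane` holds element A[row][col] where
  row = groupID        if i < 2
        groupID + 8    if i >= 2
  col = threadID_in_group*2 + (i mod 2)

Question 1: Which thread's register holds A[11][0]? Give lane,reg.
r:11=>grp=3,rB=1  c:0=>tig=0,lo=0
L=3*4+0=12  i=1*2+0=2

12,2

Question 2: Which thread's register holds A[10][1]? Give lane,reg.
8,3

r:10=>grp=2,rB=1  c:1=>tig=0,lo=1
L=2*4+0=8  i=1*2+1=3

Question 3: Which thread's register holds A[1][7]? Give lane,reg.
7,1

r: 1->gid=1,r8=0  c: 7->tid=3,i&1=1
L=1*4+3=7  i=0*2+1=1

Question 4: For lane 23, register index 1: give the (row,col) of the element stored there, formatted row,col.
5,7

lane 23->23/4=5, 23 mod 4=3
i=1  r:5+0->5  c:2·3+1->7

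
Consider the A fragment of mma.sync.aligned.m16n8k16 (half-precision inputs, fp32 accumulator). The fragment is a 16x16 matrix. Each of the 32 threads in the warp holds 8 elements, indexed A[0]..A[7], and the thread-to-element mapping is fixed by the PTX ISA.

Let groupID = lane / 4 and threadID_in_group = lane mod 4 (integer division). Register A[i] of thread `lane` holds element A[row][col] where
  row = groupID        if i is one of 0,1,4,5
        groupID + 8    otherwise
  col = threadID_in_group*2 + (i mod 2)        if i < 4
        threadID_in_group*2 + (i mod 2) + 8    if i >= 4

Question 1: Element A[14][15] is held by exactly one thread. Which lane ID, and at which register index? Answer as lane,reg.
27,7

r=14->g=6,rb=1  c=15->cb=1,t=3,b0=1
L=6*4+3=27  i=1*4+1*2+1=7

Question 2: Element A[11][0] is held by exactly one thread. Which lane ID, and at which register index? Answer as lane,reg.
r: 11->gid=3,r8=1  c: 0->c8=0,tid=0,i&1=0
L=3*4+0=12  i=0*4+1*2+0=2

12,2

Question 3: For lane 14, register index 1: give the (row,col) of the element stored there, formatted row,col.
lane 14⇒14/4=3, 14 mod 4=2
i=1  r:3+0⇒3  c:2·2+1+0⇒5

3,5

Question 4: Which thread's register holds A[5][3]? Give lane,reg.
r=5⇒gr=5,Rb=0  c=3⇒Cb=0,th=1,odd=1
L=5*4+1=21  i=0*4+0*2+1=1

21,1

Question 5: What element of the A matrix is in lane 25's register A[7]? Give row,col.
14,11

lane 25=>25/4=6, 25 mod 4=1
i=7  r:6+8=>14  c:2·1+1+8=>11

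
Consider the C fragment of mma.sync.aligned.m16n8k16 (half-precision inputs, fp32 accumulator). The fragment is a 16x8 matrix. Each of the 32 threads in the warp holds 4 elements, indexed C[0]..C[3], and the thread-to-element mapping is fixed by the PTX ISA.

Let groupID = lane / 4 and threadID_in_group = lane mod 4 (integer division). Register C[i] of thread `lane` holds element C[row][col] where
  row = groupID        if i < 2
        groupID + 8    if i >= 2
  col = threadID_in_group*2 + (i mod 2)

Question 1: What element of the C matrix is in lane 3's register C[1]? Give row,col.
3: gr=0,th=3
[1] (0+0,3*2+1) = (0,7)

0,7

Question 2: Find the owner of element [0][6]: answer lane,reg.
3,0

r=0⇒gr=0,Rb=0  c=6⇒th=3,odd=0
L=0*4+3=3  i=0*2+0=0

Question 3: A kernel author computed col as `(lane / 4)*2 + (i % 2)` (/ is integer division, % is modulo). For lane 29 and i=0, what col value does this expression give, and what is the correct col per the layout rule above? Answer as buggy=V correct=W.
`(lane / 4)*2 + (i % 2)`[29,0]->14
lane 29: g=7 (29/4), t=1 (29%4)
i=0: r=7+0=7, c=1*2+0=2
col: 14 vs 2

buggy=14 correct=2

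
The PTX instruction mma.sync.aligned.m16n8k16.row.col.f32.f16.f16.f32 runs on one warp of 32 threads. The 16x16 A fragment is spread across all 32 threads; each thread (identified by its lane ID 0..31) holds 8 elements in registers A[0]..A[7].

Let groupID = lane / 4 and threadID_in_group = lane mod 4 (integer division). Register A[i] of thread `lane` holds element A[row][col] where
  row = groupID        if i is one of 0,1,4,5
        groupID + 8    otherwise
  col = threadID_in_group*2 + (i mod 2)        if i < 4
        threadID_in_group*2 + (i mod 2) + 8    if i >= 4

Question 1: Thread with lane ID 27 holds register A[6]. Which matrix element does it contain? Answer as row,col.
L=27→G=27>>2=6, T=27&3=3
[6]→row 6+8=14  col 3·2+0+8=14

14,14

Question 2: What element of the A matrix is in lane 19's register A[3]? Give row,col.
19: G=4,T=3
[3] (4+8,3*2+1+0) = (12,7)

12,7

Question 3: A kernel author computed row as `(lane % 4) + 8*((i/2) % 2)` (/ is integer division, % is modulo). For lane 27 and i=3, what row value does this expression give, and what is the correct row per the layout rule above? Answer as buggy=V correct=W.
buggy=11 correct=14

`(lane % 4) + 8*((i/2) % 2)`[27,3]=>11
lane 27: grp=6 (27/4), tig=3 (27%4)
i=3: r=6+8=14, c=3*2+1+0=7
row: 11 vs 14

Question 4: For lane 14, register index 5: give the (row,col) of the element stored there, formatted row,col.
3,13

lane 14: gid=3 (14/4), tid=2 (14%4)
i=5: r=3+0=3, c=2*2+1+8=13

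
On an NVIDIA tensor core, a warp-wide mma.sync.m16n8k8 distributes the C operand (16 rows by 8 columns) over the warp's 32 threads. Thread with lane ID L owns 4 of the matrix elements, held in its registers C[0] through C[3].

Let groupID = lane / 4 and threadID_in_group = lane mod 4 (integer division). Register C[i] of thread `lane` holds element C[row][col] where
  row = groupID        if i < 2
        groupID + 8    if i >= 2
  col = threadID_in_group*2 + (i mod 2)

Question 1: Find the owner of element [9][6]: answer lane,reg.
r=9->g=1,rb=1  c=6->t=3,b0=0
L=1*4+3=7  i=1*2+0=2

7,2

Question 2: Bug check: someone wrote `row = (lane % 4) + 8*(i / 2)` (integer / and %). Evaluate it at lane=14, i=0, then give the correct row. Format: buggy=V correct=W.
`(lane % 4) + 8*(i / 2)`[14,0]->2
lane 14: g=3 (14/4), t=2 (14%4)
i=0: r=3+0=3, c=2*2+0=4
row: 2 vs 3

buggy=2 correct=3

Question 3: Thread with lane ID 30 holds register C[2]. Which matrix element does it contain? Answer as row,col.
15,4

30: grp=7,tig=2
[2] (7+8,2*2+0) = (15,4)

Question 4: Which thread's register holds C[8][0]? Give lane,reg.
r=8→G=0,rhi=1  c=0→T=0,p=0
L=0*4+0=0  i=1*2+0=2

0,2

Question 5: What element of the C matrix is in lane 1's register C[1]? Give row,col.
L=1=>grp=1>>2=0, tig=1&3=1
[1]=>row 0+0=0  col 1·2+1=3

0,3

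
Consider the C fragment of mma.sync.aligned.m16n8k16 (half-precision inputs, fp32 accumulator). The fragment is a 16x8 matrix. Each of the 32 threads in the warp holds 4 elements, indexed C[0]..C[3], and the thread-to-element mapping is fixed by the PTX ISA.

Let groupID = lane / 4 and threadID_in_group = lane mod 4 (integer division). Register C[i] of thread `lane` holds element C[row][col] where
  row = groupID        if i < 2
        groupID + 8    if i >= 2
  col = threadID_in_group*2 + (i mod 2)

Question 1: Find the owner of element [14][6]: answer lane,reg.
27,2

r=14→G=6,rhi=1  c=6→T=3,p=0
L=6*4+3=27  i=1*2+0=2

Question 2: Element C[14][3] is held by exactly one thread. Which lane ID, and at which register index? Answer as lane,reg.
r: 14->gid=6,r8=1  c: 3->tid=1,i&1=1
L=6*4+1=25  i=1*2+1=3

25,3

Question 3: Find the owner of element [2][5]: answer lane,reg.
10,1

r=2->g=2,rb=0  c=5->t=2,b0=1
L=2*4+2=10  i=0*2+1=1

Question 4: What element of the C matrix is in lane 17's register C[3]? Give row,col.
12,3

lane 17→17/4=4, 17 mod 4=1
i=3  r:4+8→12  c:2·1+1→3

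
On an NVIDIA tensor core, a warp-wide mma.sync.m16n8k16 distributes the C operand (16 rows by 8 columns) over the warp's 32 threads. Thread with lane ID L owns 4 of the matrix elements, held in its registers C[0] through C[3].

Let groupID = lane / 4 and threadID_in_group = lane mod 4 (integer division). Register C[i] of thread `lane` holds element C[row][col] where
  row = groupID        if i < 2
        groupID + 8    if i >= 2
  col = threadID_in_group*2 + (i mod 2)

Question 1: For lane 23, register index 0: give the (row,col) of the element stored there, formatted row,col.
5,6

L=23->g=23>>2=5, t=23&3=3
[0]->row 5+0=5  col 3·2+0=6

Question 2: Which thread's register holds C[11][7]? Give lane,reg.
r=11→G=3,rhi=1  c=7→T=3,p=1
L=3*4+3=15  i=1*2+1=3

15,3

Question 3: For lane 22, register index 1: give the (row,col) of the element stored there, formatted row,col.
L=22→G=22>>2=5, T=22&3=2
[1]→row 5+0=5  col 2·2+1=5

5,5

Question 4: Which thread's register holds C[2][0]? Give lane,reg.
r=2→G=2,rhi=0  c=0→T=0,p=0
L=2*4+0=8  i=0*2+0=0

8,0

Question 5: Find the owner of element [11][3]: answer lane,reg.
13,3

r:11=>grp=3,rB=1  c:3=>tig=1,lo=1
L=3*4+1=13  i=1*2+1=3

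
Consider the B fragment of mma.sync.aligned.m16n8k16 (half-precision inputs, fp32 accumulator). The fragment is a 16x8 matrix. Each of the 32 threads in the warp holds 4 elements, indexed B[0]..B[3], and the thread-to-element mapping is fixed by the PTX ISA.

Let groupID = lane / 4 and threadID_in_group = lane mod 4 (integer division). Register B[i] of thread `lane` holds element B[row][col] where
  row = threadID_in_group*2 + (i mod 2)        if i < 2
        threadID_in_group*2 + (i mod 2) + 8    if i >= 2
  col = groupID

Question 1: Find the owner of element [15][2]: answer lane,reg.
c=2->g=2  r=15->rb=1,t=3,b0=1
L=2*4+3=11  i=1*2+1=3

11,3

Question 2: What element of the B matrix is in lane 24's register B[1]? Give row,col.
1,6

L=24=>grp=24>>2=6, tig=24&3=0
[1]=>row 0·2+1+0=1  col grp=6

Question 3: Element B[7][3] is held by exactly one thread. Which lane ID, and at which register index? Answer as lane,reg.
c:3=>grp=3  r:7=>rB=0,tig=3,lo=1
L=3*4+3=15  i=0*2+1=1

15,1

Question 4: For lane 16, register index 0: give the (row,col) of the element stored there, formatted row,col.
lane 16: grp=4 (16/4), tig=0 (16%4)
i=0: r=0*2+0+0=0, c=grp=4

0,4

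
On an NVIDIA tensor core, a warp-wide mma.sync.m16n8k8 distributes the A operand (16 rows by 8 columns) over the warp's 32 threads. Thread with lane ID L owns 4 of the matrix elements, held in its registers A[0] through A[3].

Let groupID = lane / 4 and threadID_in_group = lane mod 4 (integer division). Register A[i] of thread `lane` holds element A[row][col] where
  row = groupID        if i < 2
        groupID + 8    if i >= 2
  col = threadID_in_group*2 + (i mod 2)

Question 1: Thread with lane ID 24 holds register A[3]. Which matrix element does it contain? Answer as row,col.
24: gid=6,tid=0
[3] (6+8,0*2+1) = (14,1)

14,1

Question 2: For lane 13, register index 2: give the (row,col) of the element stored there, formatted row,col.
lane 13->13/4=3, 13 mod 4=1
i=2  r:3+8->11  c:2·1+0->2

11,2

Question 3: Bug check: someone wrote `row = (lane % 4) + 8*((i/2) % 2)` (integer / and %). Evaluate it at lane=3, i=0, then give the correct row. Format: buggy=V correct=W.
buggy=3 correct=0

`(lane % 4) + 8*((i/2) % 2)`[3,0]->3
L=3->gid=3>>2=0, tid=3&3=3
[0]->row 0+0=0  col 3·2+0=6
row: 3 vs 0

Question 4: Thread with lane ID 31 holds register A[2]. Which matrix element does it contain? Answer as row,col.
lane 31: g=7 (31/4), t=3 (31%4)
i=2: r=7+8=15, c=3*2+0=6

15,6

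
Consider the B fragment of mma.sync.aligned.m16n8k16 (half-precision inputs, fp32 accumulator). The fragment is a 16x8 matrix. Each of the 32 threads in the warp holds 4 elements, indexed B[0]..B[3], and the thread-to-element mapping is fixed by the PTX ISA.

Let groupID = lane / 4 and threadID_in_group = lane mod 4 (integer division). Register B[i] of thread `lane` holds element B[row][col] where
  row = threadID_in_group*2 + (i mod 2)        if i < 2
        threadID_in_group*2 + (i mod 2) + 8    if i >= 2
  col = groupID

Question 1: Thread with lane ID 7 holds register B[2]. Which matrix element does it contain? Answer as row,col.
14,1

lane 7: gr=1 (7/4), th=3 (7%4)
i=2: r=3*2+0+8=14, c=gr=1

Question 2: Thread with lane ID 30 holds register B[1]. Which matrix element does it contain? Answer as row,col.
L=30->g=30>>2=7, t=30&3=2
[1]->row 2·2+1+0=5  col g=7

5,7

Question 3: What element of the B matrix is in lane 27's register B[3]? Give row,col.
15,6

L=27->gid=27>>2=6, tid=27&3=3
[3]->row 3·2+1+8=15  col gid=6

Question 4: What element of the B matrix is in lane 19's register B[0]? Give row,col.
6,4

lane 19⇒19/4=4, 19 mod 4=3
i=0  r:2·3+0+0⇒6  c:4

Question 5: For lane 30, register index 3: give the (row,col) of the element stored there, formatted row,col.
lane 30: gid=7 (30/4), tid=2 (30%4)
i=3: r=2*2+1+8=13, c=gid=7

13,7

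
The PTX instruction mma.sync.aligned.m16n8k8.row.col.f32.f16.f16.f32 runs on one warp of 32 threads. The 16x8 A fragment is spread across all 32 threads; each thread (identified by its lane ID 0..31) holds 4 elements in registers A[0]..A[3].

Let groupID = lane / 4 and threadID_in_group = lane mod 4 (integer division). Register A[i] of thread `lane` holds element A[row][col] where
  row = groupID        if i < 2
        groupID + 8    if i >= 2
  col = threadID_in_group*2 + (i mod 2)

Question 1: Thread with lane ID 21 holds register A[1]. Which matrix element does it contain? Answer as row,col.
5,3

lane 21→21/4=5, 21 mod 4=1
i=1  r:5+0→5  c:2·1+1→3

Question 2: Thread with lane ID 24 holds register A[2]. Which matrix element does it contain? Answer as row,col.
14,0

lane 24: gr=6 (24/4), th=0 (24%4)
i=2: r=6+8=14, c=0*2+0=0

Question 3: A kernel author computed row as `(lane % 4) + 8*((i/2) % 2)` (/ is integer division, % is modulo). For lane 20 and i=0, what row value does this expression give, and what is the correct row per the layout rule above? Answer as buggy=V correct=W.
`(lane % 4) + 8*((i/2) % 2)`[20,0]=>0
20: grp=5,tig=0
[0] (5+0,0*2+0) = (5,0)
row: 0 vs 5

buggy=0 correct=5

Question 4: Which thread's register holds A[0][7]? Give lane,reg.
3,1

r=0⇒gr=0,Rb=0  c=7⇒th=3,odd=1
L=0*4+3=3  i=0*2+1=1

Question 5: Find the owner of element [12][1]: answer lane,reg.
16,3

r:12=>grp=4,rB=1  c:1=>tig=0,lo=1
L=4*4+0=16  i=1*2+1=3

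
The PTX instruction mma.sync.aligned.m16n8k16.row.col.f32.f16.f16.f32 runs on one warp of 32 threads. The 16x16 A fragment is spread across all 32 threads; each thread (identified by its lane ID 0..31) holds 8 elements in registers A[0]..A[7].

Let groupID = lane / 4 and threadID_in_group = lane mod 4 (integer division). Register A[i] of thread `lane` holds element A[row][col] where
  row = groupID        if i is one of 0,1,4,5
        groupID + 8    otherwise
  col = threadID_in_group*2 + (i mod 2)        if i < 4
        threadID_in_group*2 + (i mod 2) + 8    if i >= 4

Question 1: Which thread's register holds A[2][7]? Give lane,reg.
r=2→G=2,rhi=0  c=7→chi=0,T=3,p=1
L=2*4+3=11  i=0*4+0*2+1=1

11,1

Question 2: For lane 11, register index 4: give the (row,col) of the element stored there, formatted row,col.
lane 11⇒11/4=2, 11 mod 4=3
i=4  r:2+0⇒2  c:2·3+0+8⇒14

2,14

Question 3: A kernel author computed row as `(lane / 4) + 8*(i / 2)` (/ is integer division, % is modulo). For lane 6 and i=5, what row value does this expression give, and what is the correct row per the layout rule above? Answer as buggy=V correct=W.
buggy=17 correct=1

`(lane / 4) + 8*(i / 2)`[6,5]->17
6: g=1,t=2
[5] (1+0,2*2+1+8) = (1,13)
row: 17 vs 1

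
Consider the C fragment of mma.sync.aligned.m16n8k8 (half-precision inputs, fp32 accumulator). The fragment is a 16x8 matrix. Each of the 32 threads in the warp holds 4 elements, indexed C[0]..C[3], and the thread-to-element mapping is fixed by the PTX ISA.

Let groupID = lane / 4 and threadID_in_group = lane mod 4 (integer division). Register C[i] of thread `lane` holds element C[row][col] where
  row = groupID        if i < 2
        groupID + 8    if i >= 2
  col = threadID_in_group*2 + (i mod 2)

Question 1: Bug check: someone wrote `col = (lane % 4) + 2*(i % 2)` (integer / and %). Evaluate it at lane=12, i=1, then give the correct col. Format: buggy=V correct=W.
buggy=2 correct=1

`(lane % 4) + 2*(i % 2)`[12,1]⇒2
L=12⇒gr=12>>2=3, th=12&3=0
[1]⇒row 3+0=3  col 0·2+1=1
col: 2 vs 1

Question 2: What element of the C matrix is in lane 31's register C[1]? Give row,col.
7,7

31: g=7,t=3
[1] (7+0,3*2+1) = (7,7)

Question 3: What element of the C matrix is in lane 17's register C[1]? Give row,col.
17: gid=4,tid=1
[1] (4+0,1*2+1) = (4,3)

4,3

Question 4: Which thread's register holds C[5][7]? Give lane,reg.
23,1

r=5→G=5,rhi=0  c=7→T=3,p=1
L=5*4+3=23  i=0*2+1=1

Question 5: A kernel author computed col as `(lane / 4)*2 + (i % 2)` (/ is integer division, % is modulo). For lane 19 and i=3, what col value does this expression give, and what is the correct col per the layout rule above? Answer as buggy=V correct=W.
`(lane / 4)*2 + (i % 2)`[19,3]->9
lane 19: gid=4 (19/4), tid=3 (19%4)
i=3: r=4+8=12, c=3*2+1=7
col: 9 vs 7

buggy=9 correct=7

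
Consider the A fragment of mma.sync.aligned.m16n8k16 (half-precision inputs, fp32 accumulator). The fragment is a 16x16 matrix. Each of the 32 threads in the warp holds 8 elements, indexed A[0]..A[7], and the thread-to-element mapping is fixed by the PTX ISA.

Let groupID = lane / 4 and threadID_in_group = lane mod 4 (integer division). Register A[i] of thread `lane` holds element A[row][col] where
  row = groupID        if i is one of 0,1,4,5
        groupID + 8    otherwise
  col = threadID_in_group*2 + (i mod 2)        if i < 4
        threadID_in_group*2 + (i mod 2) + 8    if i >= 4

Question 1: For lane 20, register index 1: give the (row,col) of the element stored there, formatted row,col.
L=20⇒gr=20>>2=5, th=20&3=0
[1]⇒row 5+0=5  col 0·2+1+0=1

5,1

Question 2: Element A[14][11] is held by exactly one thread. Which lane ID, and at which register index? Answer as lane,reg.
25,7

r=14→G=6,rhi=1  c=11→chi=1,T=1,p=1
L=6*4+1=25  i=1*4+1*2+1=7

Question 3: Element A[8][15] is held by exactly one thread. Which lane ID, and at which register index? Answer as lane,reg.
3,7

r=8→G=0,rhi=1  c=15→chi=1,T=3,p=1
L=0*4+3=3  i=1*4+1*2+1=7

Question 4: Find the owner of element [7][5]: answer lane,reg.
r: 7->gid=7,r8=0  c: 5->c8=0,tid=2,i&1=1
L=7*4+2=30  i=0*4+0*2+1=1

30,1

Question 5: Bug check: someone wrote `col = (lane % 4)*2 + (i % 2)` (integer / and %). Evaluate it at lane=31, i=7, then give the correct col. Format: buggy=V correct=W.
`(lane % 4)*2 + (i % 2)`[31,7]=>7
31: grp=7,tig=3
[7] (7+8,3*2+1+8) = (15,15)
col: 7 vs 15

buggy=7 correct=15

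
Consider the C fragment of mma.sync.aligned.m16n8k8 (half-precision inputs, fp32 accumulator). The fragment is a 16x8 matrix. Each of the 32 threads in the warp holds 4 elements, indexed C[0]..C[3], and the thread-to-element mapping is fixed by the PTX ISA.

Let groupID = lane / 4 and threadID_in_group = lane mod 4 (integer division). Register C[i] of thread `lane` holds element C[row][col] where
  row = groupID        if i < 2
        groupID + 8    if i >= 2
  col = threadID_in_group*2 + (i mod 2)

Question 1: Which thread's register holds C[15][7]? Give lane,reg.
31,3

r: 15->gid=7,r8=1  c: 7->tid=3,i&1=1
L=7*4+3=31  i=1*2+1=3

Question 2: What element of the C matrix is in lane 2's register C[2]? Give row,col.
8,4

L=2→G=2>>2=0, T=2&3=2
[2]→row 0+8=8  col 2·2+0=4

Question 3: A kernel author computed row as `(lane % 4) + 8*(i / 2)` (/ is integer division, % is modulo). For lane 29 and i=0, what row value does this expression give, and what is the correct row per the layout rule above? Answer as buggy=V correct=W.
buggy=1 correct=7

`(lane % 4) + 8*(i / 2)`[29,0]->1
29: g=7,t=1
[0] (7+0,1*2+0) = (7,2)
row: 1 vs 7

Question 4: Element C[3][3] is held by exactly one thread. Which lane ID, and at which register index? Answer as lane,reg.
r:3=>grp=3,rB=0  c:3=>tig=1,lo=1
L=3*4+1=13  i=0*2+1=1

13,1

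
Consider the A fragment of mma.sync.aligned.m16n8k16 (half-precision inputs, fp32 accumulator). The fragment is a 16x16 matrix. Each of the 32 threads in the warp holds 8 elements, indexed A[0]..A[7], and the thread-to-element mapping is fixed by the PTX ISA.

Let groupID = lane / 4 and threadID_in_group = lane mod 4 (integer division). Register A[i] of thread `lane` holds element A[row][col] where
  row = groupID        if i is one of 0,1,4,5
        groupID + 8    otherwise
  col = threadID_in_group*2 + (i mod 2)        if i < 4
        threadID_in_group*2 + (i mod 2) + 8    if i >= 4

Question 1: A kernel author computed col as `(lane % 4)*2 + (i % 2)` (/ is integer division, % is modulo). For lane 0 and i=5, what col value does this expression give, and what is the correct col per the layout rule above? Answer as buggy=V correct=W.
buggy=1 correct=9

`(lane % 4)*2 + (i % 2)`[0,5]->1
lane 0->0/4=0, 0 mod 4=0
i=5  r:0+0->0  c:2·0+1+8->9
col: 1 vs 9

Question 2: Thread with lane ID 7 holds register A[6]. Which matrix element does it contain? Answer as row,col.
L=7⇒gr=7>>2=1, th=7&3=3
[6]⇒row 1+8=9  col 3·2+0+8=14

9,14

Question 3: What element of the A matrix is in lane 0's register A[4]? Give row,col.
0: gid=0,tid=0
[4] (0+0,0*2+0+8) = (0,8)

0,8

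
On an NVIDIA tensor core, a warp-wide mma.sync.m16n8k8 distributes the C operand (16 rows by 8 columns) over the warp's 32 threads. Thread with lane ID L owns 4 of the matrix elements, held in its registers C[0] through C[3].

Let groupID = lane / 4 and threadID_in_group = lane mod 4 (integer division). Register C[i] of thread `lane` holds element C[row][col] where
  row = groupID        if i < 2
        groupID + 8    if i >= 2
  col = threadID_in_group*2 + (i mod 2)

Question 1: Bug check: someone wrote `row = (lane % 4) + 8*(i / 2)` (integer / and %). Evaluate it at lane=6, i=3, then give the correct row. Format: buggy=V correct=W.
buggy=10 correct=9

`(lane % 4) + 8*(i / 2)`[6,3]->10
lane 6->6/4=1, 6 mod 4=2
i=3  r:1+8->9  c:2·2+1->5
row: 10 vs 9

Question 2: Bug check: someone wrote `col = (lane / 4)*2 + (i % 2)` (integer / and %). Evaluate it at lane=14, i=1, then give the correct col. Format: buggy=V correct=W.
`(lane / 4)*2 + (i % 2)`[14,1]⇒7
lane 14⇒14/4=3, 14 mod 4=2
i=1  r:3+0⇒3  c:2·2+1⇒5
col: 7 vs 5

buggy=7 correct=5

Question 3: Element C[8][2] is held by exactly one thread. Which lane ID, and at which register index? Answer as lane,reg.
1,2

r=8→G=0,rhi=1  c=2→T=1,p=0
L=0*4+1=1  i=1*2+0=2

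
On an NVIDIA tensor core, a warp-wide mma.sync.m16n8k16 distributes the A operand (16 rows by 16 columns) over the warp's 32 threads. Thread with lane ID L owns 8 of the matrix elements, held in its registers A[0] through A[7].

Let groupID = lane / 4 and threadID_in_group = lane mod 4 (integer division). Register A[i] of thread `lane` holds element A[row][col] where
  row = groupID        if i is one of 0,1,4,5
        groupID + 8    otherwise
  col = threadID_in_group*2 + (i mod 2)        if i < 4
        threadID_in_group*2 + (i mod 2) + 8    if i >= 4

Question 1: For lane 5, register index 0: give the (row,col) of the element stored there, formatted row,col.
5: G=1,T=1
[0] (1+0,1*2+0+0) = (1,2)

1,2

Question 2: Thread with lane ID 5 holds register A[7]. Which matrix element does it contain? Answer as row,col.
9,11

lane 5→5/4=1, 5 mod 4=1
i=7  r:1+8→9  c:2·1+1+8→11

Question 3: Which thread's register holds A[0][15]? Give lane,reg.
r:0=>grp=0,rB=0  c:15=>cB=1,tig=3,lo=1
L=0*4+3=3  i=1*4+0*2+1=5

3,5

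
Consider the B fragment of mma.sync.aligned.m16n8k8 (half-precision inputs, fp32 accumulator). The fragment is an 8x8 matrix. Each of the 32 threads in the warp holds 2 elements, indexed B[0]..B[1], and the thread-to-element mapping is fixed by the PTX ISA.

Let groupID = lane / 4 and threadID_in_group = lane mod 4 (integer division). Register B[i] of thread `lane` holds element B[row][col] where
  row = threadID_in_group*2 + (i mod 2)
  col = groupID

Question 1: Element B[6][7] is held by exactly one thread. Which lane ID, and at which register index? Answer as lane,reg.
c:7=>grp=7  r:6=>tig=3,lo=0
L=7*4+3=31  i=0=0

31,0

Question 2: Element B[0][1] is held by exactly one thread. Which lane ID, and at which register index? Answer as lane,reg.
4,0

c=1->g=1  r=0->t=0,b0=0
L=1*4+0=4  i=0=0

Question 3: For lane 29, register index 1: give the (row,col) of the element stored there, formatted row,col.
3,7

lane 29: gid=7 (29/4), tid=1 (29%4)
i=1: r=1*2+1=3, c=gid=7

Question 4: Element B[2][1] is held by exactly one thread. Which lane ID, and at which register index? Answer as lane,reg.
c: 1->gid=1  r: 2->tid=1,i&1=0
L=1*4+1=5  i=0=0

5,0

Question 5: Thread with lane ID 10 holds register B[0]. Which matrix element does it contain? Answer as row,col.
10: G=2,T=2
[0] (2*2+0,2) = (4,2)

4,2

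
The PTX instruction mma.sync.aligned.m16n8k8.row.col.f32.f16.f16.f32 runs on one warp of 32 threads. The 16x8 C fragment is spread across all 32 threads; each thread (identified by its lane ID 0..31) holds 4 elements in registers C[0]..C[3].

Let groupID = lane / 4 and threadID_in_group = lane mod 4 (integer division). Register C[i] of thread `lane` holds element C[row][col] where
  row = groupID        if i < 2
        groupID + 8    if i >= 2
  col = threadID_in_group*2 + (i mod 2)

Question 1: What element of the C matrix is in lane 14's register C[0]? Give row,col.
L=14->g=14>>2=3, t=14&3=2
[0]->row 3+0=3  col 2·2+0=4

3,4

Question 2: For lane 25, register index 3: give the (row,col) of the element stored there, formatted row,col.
14,3

lane 25: gr=6 (25/4), th=1 (25%4)
i=3: r=6+8=14, c=1*2+1=3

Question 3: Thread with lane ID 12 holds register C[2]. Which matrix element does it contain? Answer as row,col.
12: G=3,T=0
[2] (3+8,0*2+0) = (11,0)

11,0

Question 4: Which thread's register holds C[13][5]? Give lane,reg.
22,3

r:13=>grp=5,rB=1  c:5=>tig=2,lo=1
L=5*4+2=22  i=1*2+1=3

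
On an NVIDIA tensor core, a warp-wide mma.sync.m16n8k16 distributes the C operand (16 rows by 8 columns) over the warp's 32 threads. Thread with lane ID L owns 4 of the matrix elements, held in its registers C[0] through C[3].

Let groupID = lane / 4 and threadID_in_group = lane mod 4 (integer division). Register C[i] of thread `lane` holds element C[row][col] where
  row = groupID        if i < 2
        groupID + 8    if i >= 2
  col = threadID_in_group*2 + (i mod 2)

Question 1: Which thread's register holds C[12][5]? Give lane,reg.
r=12⇒gr=4,Rb=1  c=5⇒th=2,odd=1
L=4*4+2=18  i=1*2+1=3

18,3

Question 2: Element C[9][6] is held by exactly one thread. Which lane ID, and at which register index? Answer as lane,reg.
r=9⇒gr=1,Rb=1  c=6⇒th=3,odd=0
L=1*4+3=7  i=1*2+0=2

7,2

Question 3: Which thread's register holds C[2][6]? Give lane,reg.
11,0

r=2⇒gr=2,Rb=0  c=6⇒th=3,odd=0
L=2*4+3=11  i=0*2+0=0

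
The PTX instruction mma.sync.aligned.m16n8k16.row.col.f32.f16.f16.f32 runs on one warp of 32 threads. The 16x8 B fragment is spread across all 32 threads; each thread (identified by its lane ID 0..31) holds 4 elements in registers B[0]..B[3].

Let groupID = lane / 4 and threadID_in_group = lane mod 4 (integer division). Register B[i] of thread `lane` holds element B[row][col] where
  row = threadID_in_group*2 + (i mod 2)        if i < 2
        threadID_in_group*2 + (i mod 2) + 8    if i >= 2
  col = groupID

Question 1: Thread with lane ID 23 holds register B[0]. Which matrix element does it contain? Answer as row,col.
6,5

L=23=>grp=23>>2=5, tig=23&3=3
[0]=>row 3·2+0+0=6  col grp=5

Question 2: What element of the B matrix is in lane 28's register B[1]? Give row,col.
lane 28->28/4=7, 28 mod 4=0
i=1  r:2·0+1+0->1  c:7

1,7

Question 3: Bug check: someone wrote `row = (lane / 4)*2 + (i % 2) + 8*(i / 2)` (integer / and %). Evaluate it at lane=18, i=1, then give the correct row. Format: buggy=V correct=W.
buggy=9 correct=5

`(lane / 4)*2 + (i % 2) + 8*(i / 2)`[18,1]→9
lane 18: G=4 (18/4), T=2 (18%4)
i=1: r=2*2+1+0=5, c=G=4
row: 9 vs 5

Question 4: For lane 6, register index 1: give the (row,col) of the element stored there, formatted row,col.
L=6->gid=6>>2=1, tid=6&3=2
[1]->row 2·2+1+0=5  col gid=1

5,1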